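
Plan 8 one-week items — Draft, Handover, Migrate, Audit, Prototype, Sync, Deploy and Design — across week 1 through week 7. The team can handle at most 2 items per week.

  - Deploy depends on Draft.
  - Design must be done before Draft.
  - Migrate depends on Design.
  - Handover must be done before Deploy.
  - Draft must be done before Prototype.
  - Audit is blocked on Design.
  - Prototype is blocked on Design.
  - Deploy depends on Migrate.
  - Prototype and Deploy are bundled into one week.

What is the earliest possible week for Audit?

Precedence pushes Audit to at least week 2.
Audit at week 2 is achievable: Audit in week 2, Sync in week 3, Prototype in week 4, Handover in week 1, Migrate in week 3, Design in week 1, Deploy in week 4, Draft in week 2.

week 2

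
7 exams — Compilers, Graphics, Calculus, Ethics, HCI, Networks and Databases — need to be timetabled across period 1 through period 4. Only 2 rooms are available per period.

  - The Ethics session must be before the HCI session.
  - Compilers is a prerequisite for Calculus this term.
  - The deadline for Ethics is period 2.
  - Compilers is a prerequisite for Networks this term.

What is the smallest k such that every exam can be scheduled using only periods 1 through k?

The precedence chain requires at least 2 distinct periods.
With at most 2 per period and 7 exams, at least 4 periods are needed.
4 works (last occupied period: period 4): for example Calculus -> period 2; Graphics -> period 3; Databases -> period 4; Networks -> period 3; Ethics -> period 1; Compilers -> period 1; HCI -> period 2.

4 periods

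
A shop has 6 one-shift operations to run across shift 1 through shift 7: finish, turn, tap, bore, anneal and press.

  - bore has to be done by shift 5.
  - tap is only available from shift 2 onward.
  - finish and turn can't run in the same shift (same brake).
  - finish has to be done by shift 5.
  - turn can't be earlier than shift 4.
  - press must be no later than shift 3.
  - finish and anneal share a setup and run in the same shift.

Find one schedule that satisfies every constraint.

finish in shift 1, anneal in shift 1, tap in shift 2, bore in shift 1, turn in shift 4, press in shift 1

Checking: finish(shift 1) != turn(shift 4); finish = anneal = shift 1; press=shift 1 in [shift 1,shift 3]; tap=shift 2 in [shift 2,shift 7]; finish=shift 1 in [shift 1,shift 5]; turn=shift 4 in [shift 4,shift 7]; bore=shift 1 in [shift 1,shift 5].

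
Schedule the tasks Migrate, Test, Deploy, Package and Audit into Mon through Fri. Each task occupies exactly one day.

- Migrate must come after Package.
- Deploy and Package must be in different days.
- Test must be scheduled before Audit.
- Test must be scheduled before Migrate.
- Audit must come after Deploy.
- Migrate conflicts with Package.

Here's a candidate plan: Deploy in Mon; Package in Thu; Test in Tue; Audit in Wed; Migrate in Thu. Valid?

No — it violates: Migrate conflicts with Package

Migrate conflicts with Package — violated.
Audit must come after Deploy — holds.
Test must be scheduled before Migrate — holds.
Migrate must come after Package — violated.
Test must be scheduled before Audit — holds.
Deploy and Package must be in different days — holds.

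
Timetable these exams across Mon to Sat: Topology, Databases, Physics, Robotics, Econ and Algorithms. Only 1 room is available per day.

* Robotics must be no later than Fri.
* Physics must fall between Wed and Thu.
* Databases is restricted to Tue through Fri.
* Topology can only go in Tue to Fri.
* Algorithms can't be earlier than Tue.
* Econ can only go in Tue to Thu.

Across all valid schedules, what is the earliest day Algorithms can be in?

Sat

Algorithms is available from Tue.
Algorithms at Sat is achievable: Algorithms -> Sat, Physics -> Wed, Robotics -> Mon, Topology -> Thu, Databases -> Fri, Econ -> Tue.
Nothing earlier works — the capacity limit rule out every day before Sat.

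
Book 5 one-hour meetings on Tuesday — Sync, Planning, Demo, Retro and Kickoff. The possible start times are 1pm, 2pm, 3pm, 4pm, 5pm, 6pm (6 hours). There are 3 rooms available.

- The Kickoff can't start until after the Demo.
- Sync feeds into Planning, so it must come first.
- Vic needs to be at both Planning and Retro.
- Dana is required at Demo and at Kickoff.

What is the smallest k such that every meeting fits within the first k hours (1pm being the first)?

The precedence chain requires at least 2 distinct hours.
With at most 3 per hour and 5 meetings, at least 2 hours are needed.
2 works (last occupied hour: 2pm): for example Retro in 1pm; Planning in 2pm; Kickoff in 2pm; Demo in 1pm; Sync in 1pm.

2 hours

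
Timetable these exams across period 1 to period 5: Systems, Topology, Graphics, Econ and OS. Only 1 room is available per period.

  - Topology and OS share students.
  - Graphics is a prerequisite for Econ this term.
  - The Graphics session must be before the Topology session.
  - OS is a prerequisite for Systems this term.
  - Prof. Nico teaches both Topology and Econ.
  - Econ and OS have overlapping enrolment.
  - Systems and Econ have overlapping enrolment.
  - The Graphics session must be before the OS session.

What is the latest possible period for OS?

Precedence pushes OS to at least period 2; downstream work caps OS at period 4.
OS at period 4 is achievable: OS -> period 4; Topology -> period 2; Systems -> period 5; Graphics -> period 1; Econ -> period 3.

period 4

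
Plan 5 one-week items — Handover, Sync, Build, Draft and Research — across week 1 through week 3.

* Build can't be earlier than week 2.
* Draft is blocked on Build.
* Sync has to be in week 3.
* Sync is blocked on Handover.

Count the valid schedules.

Splitting on Handover: it can be week 1 (3), week 2 (3). Listing each branch's schedules as (Sync, Build, Draft, Research) by week number:
Handover=week 1: (3,2,3,1) (3,2,3,2) (3,2,3,3) — 3.
Handover=week 2: (3,2,3,1) (3,2,3,2) (3,2,3,3) — 3.
Summing: 3 + 3 = 6.

6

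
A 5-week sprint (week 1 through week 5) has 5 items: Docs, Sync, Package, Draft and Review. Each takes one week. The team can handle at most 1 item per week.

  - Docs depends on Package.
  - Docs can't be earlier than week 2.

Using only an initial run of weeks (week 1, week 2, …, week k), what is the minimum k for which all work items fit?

The precedence chain requires at least 2 distinct weeks.
With at most 1 per week and 5 work items, at least 5 weeks are needed.
5 works (last occupied week: week 5): for example Draft in week 4; Review in week 5; Sync in week 3; Package in week 1; Docs in week 2.

5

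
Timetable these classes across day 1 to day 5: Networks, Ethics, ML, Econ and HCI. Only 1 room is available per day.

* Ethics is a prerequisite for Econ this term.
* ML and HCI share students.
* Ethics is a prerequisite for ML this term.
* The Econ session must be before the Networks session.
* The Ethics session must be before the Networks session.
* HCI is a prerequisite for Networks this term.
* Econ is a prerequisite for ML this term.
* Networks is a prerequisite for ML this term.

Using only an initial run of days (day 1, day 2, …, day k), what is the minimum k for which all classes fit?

5 days

The precedence chain requires at least 4 distinct days.
With at most 1 per day and 5 classes, at least 5 days are needed.
5 works (last occupied day: day 5): for example ML=day 5, Networks=day 4, HCI=day 3, Ethics=day 1, Econ=day 2.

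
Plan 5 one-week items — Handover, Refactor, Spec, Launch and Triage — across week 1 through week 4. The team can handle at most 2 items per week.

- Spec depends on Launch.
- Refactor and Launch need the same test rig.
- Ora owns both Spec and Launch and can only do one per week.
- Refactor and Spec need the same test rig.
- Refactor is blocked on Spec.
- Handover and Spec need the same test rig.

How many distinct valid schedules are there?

40

Splitting on Handover: it can be week 1 (13), week 2 (7), week 3 (7), week 4 (13). Listing each branch's schedules as (Refactor, Spec, Launch, Triage) by week number:
Handover=week 1: (3,2,1,2) (3,2,1,3) (3,2,1,4) (4,2,1,2) (4,2,1,3) (4,2,1,4) (4,3,1,2) (4,3,1,3) (4,3,1,4) (4,3,2,1) (4,3,2,2) (4,3,2,3) (4,3,2,4) — 13.
Handover=week 2: (4,3,1,1) (4,3,1,2) (4,3,1,3) (4,3,1,4) (4,3,2,1) (4,3,2,3) (4,3,2,4) — 7.
Handover=week 3: (3,2,1,1) (3,2,1,2) (3,2,1,4) (4,2,1,1) (4,2,1,2) (4,2,1,3) (4,2,1,4) — 7.
Handover=week 4: (3,2,1,1) (3,2,1,2) (3,2,1,3) (3,2,1,4) (4,2,1,1) (4,2,1,2) (4,2,1,3) (4,3,1,1) (4,3,1,2) (4,3,1,3) (4,3,2,1) (4,3,2,2) (4,3,2,3) — 13.
Summing: 13 + 7 + 7 + 13 = 40.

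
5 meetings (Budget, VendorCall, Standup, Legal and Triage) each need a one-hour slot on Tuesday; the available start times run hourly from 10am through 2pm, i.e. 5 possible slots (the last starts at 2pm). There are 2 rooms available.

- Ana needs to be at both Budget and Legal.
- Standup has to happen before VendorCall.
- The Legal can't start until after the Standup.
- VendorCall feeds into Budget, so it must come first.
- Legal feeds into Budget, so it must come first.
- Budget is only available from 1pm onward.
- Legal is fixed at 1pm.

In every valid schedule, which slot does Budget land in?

2pm

Budget's window is 1pm–2pm.
Legal is fixed at 1pm, and Budget can't share a slot with Legal.
So Budget must be 2pm.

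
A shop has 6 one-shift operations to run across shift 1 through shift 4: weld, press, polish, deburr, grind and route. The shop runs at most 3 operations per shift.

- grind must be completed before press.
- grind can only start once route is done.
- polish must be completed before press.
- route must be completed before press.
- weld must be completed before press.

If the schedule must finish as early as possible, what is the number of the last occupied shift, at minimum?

3

The precedence chain requires at least 3 distinct shifts.
With at most 3 per shift and 6 operations, at least 2 shifts are needed.
3 works (last occupied shift: shift 3): for example weld=shift 1; deburr=shift 2; grind=shift 2; route=shift 1; press=shift 3; polish=shift 1.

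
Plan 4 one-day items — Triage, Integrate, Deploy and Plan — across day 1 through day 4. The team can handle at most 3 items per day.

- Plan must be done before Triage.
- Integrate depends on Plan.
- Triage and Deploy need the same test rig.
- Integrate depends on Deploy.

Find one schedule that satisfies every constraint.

Plan in day 1; Triage in day 2; Deploy in day 1; Integrate in day 2

Checking: Plan(day 1) before Integrate(day 2); Plan(day 1) before Triage(day 2); Deploy(day 1) before Integrate(day 2); Triage(day 2) != Deploy(day 1); max 2 per day (cap 3).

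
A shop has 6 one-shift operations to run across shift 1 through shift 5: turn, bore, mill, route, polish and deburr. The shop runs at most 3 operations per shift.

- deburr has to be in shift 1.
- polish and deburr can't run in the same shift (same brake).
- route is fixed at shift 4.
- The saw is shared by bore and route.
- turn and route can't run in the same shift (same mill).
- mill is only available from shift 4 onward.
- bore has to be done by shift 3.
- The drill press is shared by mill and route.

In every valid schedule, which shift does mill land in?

shift 5

mill's window is shift 4–shift 5.
route is fixed at shift 4, and mill can't share a shift with route.
So mill must be shift 5.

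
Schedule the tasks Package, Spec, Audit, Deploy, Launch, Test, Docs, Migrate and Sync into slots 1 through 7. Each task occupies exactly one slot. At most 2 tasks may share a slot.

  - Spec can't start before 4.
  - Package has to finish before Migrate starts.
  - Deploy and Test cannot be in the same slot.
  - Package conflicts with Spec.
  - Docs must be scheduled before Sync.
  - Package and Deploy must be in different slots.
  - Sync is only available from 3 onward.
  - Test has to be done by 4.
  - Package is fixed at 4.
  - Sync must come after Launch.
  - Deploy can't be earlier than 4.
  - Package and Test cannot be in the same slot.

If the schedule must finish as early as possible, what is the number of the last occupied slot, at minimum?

The precedence chain requires at least 2 distinct slots.
With at most 2 per slot and 9 tasks, at least 5 slots are needed.
Propagating the time windows through the other constraints, Migrate can't land before 5, so the schedule must run through at least slot 5.
Could 5 slots be enough, i.e. nothing placed later than 5? No: Package's window within 5 slots is {4}; Spec's window within 5 slots is {4, 5}; Deploy's window within 5 slots is {4, 5}; Migrate must come after Package (at 4 or later) → {5}; Spec can't share with Package (4) → {5}; Deploy can't share with Package (4) → {5}; that puts Spec, Deploy and Migrate all in 5 — more than 2 per slot.
So 5 slots is not enough.
6 works (last occupied slot: 6): for example Deploy -> 5, Package -> 4, Docs -> 2, Spec -> 5, Sync -> 3, Audit -> 2, Migrate -> 6, Launch -> 1, Test -> 1.

6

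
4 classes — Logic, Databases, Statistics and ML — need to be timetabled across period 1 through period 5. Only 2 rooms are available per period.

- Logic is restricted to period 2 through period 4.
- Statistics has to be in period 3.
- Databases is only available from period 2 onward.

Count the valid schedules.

48

Splitting on Logic: it can be period 2 (18), period 3 (12), period 4 (18). Listing each branch's schedules as (Databases, Statistics, ML) by period number:
Logic=period 2: (2,3,1) (2,3,3) (2,3,4) (2,3,5) (3,3,1) (3,3,2) (3,3,4) (3,3,5) (4,3,1) (4,3,2) (4,3,3) (4,3,4) (4,3,5) (5,3,1) (5,3,2) (5,3,3) (5,3,4) (5,3,5) — 18.
Logic=period 3: (2,3,1) (2,3,2) (2,3,4) (2,3,5) (4,3,1) (4,3,2) (4,3,4) (4,3,5) (5,3,1) (5,3,2) (5,3,4) (5,3,5) — 12.
Logic=period 4: (2,3,1) (2,3,2) (2,3,3) (2,3,4) (2,3,5) (3,3,1) (3,3,2) (3,3,4) (3,3,5) (4,3,1) (4,3,2) (4,3,3) (4,3,5) (5,3,1) (5,3,2) (5,3,3) (5,3,4) (5,3,5) — 18.
Summing: 18 + 12 + 18 = 48.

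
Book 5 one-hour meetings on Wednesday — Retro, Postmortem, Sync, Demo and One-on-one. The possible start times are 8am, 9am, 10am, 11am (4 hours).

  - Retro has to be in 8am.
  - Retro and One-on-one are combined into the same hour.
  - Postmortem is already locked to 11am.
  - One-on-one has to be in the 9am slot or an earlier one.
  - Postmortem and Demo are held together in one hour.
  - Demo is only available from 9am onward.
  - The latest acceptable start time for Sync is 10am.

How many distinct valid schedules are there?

Enumerating: Sync in 8am; Retro in 8am; Postmortem in 11am; One-on-one in 8am; Demo in 11am | Sync -> 9am; Postmortem -> 11am; Retro -> 8am; Demo -> 11am; One-on-one -> 8am | Postmortem -> 11am; Demo -> 11am; One-on-one -> 8am; Retro -> 8am; Sync -> 10am.

3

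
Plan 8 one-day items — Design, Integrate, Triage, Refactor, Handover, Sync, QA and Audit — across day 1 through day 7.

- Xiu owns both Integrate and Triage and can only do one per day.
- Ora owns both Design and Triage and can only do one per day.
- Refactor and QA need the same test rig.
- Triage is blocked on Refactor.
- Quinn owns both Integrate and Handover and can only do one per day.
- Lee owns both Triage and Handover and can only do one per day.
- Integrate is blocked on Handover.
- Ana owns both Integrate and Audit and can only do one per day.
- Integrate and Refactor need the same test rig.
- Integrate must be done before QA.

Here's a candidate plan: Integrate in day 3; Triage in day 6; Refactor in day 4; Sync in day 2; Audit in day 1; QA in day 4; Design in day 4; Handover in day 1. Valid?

Invalid. Refactor and QA need the same test rig.

Xiu owns both Integrate and Triage and can only do one per day — holds.
Integrate and Refactor need the same test rig — holds.
Ora owns both Design and Triage and can only do one per day — holds.
Triage is blocked on Refactor — holds.
Integrate is blocked on Handover — holds.
Lee owns both Triage and Handover and can only do one per day — holds.
Refactor and QA need the same test rig — violated.
Ana owns both Integrate and Audit and can only do one per day — holds.
Quinn owns both Integrate and Handover and can only do one per day — holds.
Integrate must be done before QA — holds.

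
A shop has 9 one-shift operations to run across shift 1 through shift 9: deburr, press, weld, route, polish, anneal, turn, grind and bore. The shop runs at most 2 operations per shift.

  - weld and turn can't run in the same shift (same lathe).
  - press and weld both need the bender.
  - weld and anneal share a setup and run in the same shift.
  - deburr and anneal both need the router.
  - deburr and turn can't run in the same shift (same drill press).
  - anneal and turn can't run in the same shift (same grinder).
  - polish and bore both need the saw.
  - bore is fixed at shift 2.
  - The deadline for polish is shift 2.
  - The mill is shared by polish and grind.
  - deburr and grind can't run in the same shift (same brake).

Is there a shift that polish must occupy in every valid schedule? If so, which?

polish's window is shift 1–shift 2.
bore is fixed at shift 2, and polish can't share a shift with bore.
So polish must be shift 1.

shift 1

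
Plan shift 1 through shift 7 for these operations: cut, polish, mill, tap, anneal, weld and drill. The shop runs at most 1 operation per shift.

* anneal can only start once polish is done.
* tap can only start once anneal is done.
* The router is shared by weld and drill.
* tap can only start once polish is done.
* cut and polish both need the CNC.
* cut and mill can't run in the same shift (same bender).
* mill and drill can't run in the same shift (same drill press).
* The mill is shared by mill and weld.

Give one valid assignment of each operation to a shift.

tap=shift 3; mill=shift 5; anneal=shift 2; polish=shift 1; drill=shift 7; weld=shift 6; cut=shift 4

Checking: polish(shift 1) before anneal(shift 2); anneal(shift 2) before tap(shift 3); polish(shift 1) before tap(shift 3); mill(shift 5) != drill(shift 7); mill(shift 5) != weld(shift 6); cut(shift 4) != polish(shift 1); weld(shift 6) != drill(shift 7); cut(shift 4) != mill(shift 5); max 1 per shift (cap 1).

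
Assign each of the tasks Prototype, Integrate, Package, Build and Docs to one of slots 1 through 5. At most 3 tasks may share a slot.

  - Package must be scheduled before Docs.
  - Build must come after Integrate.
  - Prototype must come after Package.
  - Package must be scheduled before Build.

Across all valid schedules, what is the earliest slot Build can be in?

Precedence pushes Build to at least 2.
Build at 2 is achievable: Prototype=2; Integrate=1; Docs=2; Build=2; Package=1.

2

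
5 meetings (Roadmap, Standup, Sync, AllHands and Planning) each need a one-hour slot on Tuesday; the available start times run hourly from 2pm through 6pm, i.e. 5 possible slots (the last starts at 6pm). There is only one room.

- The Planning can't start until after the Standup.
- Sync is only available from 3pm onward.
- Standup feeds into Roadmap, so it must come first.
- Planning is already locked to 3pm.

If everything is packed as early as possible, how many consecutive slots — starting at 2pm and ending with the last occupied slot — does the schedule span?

5

The precedence chain requires at least 2 distinct slots.
With at most 1 per slot and 5 meetings, at least 5 slots are needed.
5 works (last occupied slot: 6pm): for example Roadmap -> 5pm; AllHands -> 6pm; Sync -> 4pm; Planning -> 3pm; Standup -> 2pm.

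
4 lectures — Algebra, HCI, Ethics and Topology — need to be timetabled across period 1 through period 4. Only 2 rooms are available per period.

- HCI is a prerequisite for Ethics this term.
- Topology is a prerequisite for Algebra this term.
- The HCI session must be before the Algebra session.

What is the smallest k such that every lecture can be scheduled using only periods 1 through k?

2

The precedence chain requires at least 2 distinct periods.
With at most 2 per period and 4 lectures, at least 2 periods are needed.
2 works (last occupied period: period 2): for example Ethics -> period 2; HCI -> period 1; Algebra -> period 2; Topology -> period 1.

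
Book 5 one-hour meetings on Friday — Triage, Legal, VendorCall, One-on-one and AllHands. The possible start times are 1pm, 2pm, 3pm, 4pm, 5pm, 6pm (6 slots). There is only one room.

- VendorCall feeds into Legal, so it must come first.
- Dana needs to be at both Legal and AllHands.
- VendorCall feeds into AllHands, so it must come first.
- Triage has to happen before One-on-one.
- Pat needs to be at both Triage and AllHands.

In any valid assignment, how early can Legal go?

2pm

Precedence pushes Legal to at least 2pm.
Legal at 2pm is achievable: VendorCall=1pm; One-on-one=4pm; AllHands=5pm; Triage=3pm; Legal=2pm.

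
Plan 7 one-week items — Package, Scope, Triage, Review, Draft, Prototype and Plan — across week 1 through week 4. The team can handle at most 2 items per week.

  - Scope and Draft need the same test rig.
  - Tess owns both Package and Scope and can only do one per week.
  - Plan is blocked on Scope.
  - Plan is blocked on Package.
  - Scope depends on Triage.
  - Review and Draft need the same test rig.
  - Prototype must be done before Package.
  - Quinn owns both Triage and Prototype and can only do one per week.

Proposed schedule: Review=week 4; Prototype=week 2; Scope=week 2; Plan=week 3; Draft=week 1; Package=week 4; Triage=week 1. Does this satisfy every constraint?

No. Plan is blocked on Package is not satisfied.

The team can handle at most 2 items per week — holds.
Tess owns both Package and Scope and can only do one per week — holds.
Plan is blocked on Scope — holds.
Quinn owns both Triage and Prototype and can only do one per week — holds.
Prototype must be done before Package — holds.
Scope and Draft need the same test rig — holds.
Scope depends on Triage — holds.
Review and Draft need the same test rig — holds.
Plan is blocked on Package — violated.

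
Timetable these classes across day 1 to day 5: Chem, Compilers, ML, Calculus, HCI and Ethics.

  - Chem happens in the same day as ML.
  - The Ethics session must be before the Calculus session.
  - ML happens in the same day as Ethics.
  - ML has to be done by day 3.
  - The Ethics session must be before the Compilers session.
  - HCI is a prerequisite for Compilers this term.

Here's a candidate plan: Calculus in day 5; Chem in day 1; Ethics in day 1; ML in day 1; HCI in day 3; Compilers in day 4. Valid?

ML happens in the same day as Ethics — holds.
Chem happens in the same day as ML — holds.
ML has to be done by day 3 — holds.
The Ethics session must be before the Compilers session — holds.
HCI is a prerequisite for Compilers this term — holds.
The Ethics session must be before the Calculus session — holds.

Valid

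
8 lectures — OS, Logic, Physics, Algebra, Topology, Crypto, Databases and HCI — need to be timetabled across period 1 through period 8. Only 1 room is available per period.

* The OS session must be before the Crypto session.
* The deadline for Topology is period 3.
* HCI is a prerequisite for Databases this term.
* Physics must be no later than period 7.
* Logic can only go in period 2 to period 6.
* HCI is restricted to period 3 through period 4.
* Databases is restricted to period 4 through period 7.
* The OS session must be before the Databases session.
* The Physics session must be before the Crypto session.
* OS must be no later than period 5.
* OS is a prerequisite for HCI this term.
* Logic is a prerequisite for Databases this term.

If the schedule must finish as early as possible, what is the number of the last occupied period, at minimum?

The precedence chain requires at least 3 distinct periods.
With at most 1 per period and 8 lectures, at least 8 periods are needed.
Databases can't be placed before period 4, so the schedule must run through at least period 4.
8 works (last occupied period: period 8): for example Databases=period 5, HCI=period 3, Physics=period 6, Topology=period 1, Algebra=period 8, Logic=period 4, OS=period 2, Crypto=period 7.

period 8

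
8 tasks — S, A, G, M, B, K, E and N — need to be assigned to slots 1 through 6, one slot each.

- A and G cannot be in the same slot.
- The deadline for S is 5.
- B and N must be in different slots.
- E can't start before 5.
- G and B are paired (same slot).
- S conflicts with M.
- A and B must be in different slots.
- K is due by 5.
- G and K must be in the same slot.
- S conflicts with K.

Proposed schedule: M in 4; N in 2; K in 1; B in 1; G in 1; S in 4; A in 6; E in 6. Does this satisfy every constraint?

G and B are paired (same slot) — holds.
S conflicts with K — holds.
G and K must be in the same slot — holds.
A and B must be in different slots — holds.
B and N must be in different slots — holds.
E can't start before 5 — holds.
A and G cannot be in the same slot — holds.
S conflicts with M — violated.
K is due by 5 — holds.
The deadline for S is 5 — holds.

No — it violates: S conflicts with M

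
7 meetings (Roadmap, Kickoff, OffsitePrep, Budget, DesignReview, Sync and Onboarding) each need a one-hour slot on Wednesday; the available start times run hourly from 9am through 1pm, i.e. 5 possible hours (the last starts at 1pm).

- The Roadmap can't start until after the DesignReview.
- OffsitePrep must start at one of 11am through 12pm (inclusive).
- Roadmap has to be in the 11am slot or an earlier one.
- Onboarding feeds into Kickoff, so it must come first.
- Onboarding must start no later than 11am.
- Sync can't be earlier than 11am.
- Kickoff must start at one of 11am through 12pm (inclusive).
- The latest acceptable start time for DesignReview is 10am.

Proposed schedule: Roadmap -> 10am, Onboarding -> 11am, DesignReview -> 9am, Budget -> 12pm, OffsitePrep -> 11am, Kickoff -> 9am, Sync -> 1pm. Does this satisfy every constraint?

Onboarding must start no later than 11am — holds.
Onboarding feeds into Kickoff, so it must come first — violated.
Sync can't be earlier than 11am — holds.
The latest acceptable start time for DesignReview is 10am — holds.
OffsitePrep must start at one of 11am through 12pm (inclusive) — holds.
Kickoff must start at one of 11am through 12pm (inclusive) — violated.
Roadmap has to be in the 11am slot or an earlier one — holds.
The Roadmap can't start until after the DesignReview — holds.

No. Kickoff must start at one of 11am through 12pm (inclusive) is not satisfied.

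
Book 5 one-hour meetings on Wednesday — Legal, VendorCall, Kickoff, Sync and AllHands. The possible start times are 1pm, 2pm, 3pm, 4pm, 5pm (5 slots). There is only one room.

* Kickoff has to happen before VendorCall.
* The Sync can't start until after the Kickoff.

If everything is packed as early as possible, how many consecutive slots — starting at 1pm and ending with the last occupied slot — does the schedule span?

5 slots

The precedence chain requires at least 2 distinct slots.
With at most 1 per slot and 5 meetings, at least 5 slots are needed.
5 works (last occupied slot: 5pm): for example VendorCall=2pm, AllHands=5pm, Kickoff=1pm, Legal=4pm, Sync=3pm.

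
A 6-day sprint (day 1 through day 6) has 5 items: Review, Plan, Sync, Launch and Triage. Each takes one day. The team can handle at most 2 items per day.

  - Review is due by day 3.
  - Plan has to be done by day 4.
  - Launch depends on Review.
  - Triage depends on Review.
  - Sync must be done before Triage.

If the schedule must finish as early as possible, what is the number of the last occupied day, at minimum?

The precedence chain requires at least 2 distinct days.
With at most 2 per day and 5 work items, at least 3 days are needed.
3 works (last occupied day: day 3): for example Sync -> day 1, Review -> day 1, Plan -> day 3, Triage -> day 2, Launch -> day 2.

3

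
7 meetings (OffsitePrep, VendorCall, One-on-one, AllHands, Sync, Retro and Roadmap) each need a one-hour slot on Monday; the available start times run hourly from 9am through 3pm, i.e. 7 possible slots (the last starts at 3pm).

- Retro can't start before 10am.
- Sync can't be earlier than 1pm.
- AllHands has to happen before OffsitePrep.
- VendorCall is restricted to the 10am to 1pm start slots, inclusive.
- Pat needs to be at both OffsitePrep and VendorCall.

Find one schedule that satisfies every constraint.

OffsitePrep=11am, Roadmap=9am, One-on-one=9am, Retro=10am, VendorCall=10am, Sync=1pm, AllHands=9am

Checking: AllHands(9am) before OffsitePrep(11am); OffsitePrep(11am) != VendorCall(10am); VendorCall=10am in [10am,1pm]; Retro=10am in [10am,3pm]; Sync=1pm in [1pm,3pm].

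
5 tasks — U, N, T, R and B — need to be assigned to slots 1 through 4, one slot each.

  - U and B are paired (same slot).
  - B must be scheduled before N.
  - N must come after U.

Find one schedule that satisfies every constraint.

T -> 1; R -> 1; N -> 2; B -> 1; U -> 1

Checking: U(1) before N(2); B(1) before N(2); U = B = 1.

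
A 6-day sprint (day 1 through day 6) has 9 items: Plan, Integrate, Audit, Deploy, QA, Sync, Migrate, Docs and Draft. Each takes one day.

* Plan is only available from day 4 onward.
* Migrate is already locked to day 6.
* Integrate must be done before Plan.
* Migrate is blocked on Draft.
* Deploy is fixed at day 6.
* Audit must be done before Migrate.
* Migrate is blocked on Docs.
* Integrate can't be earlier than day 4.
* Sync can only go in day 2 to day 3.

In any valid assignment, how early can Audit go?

Downstream work caps Audit at day 5.
Audit at day 1 is achievable: Plan=day 5, Sync=day 2, Audit=day 1, Integrate=day 4, Docs=day 1, Migrate=day 6, Deploy=day 6, Draft=day 1, QA=day 1.

day 1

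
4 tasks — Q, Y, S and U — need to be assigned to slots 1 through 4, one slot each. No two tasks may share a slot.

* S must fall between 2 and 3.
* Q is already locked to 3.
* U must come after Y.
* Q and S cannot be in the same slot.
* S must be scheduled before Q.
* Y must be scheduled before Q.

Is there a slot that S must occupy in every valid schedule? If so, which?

2

S's window is 2–3.
Q is fixed at 3, and S can't share a slot with Q.
So S must be 2.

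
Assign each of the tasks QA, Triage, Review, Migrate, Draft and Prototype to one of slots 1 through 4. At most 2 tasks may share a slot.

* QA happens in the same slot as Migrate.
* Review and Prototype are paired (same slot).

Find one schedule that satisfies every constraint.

Migrate -> 1, Review -> 3, QA -> 1, Triage -> 2, Draft -> 2, Prototype -> 3

Checking: Review = Prototype = 3; QA = Migrate = 1; max 2 per slot (cap 2).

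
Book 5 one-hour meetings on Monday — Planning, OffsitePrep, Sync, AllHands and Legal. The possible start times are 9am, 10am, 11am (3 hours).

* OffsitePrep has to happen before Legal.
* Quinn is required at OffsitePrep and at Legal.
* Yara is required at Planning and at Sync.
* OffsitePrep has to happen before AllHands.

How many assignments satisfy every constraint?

Splitting on Planning: it can be 9am (10), 10am (10), 11am (10). Listing each branch's schedules as (OffsitePrep, Sync, AllHands, Legal):
Planning=9am: (9am,10am,10am,10am) (9am,10am,10am,11am) (9am,10am,11am,10am) (9am,10am,11am,11am) (9am,11am,10am,10am) (9am,11am,10am,11am) (9am,11am,11am,10am) (9am,11am,11am,11am) (10am,10am,11am,11am) (10am,11am,11am,11am) — 10.
Planning=10am: (9am,9am,10am,10am) (9am,9am,10am,11am) (9am,9am,11am,10am) (9am,9am,11am,11am) (9am,11am,10am,10am) (9am,11am,10am,11am) (9am,11am,11am,10am) (9am,11am,11am,11am) (10am,9am,11am,11am) (10am,11am,11am,11am) — 10.
Planning=11am: (9am,9am,10am,10am) (9am,9am,10am,11am) (9am,9am,11am,10am) (9am,9am,11am,11am) (9am,10am,10am,10am) (9am,10am,10am,11am) (9am,10am,11am,10am) (9am,10am,11am,11am) (10am,9am,11am,11am) (10am,10am,11am,11am) — 10.
Summing: 10 + 10 + 10 = 30.

30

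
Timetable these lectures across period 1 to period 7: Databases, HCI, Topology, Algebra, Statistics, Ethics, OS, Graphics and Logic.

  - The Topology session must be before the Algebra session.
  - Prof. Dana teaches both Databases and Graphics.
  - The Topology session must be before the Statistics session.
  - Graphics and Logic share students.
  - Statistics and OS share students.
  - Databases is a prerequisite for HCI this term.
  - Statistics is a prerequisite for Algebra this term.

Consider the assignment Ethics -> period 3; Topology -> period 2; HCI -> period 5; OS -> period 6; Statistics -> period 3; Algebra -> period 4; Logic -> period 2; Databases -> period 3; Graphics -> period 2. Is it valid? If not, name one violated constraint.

Graphics and Logic share students — violated.
Prof. Dana teaches both Databases and Graphics — holds.
Databases is a prerequisite for HCI this term — holds.
The Topology session must be before the Statistics session — holds.
Statistics and OS share students — holds.
Statistics is a prerequisite for Algebra this term — holds.
The Topology session must be before the Algebra session — holds.

Invalid. Graphics and Logic share students.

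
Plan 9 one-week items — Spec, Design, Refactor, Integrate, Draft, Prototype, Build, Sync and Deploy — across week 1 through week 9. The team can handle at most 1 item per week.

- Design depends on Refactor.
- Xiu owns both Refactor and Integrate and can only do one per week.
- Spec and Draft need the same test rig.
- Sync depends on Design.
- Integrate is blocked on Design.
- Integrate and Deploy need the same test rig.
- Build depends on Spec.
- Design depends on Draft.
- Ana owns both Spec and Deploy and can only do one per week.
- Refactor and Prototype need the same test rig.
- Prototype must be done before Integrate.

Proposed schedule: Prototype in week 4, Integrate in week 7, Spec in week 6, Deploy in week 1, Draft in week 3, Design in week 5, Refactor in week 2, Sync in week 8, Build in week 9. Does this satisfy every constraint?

Design depends on Draft — holds.
Xiu owns both Refactor and Integrate and can only do one per week — holds.
Design depends on Refactor — holds.
Refactor and Prototype need the same test rig — holds.
Sync depends on Design — holds.
Ana owns both Spec and Deploy and can only do one per week — holds.
Prototype must be done before Integrate — holds.
Build depends on Spec — holds.
The team can handle at most 1 item per week — holds.
Integrate and Deploy need the same test rig — holds.
Integrate is blocked on Design — holds.
Spec and Draft need the same test rig — holds.

Yes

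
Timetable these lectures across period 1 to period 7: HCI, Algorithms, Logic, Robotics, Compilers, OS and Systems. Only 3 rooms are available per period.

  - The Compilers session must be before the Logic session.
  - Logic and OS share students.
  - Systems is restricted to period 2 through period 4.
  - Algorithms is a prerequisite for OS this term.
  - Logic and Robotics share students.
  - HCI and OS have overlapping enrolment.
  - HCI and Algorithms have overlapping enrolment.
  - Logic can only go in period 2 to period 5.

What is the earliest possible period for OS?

period 2

Precedence pushes OS to at least period 2.
OS at period 2 is achievable: Logic=period 3; OS=period 2; Robotics=period 1; Compilers=period 1; Systems=period 2; HCI=period 3; Algorithms=period 1.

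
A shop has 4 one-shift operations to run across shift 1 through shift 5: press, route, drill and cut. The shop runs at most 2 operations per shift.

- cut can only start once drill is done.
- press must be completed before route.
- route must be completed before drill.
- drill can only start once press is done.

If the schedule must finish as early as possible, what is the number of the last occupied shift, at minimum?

4

The precedence chain requires at least 4 distinct shifts.
With at most 2 per shift and 4 operations, at least 2 shifts are needed.
4 works (last occupied shift: shift 4): for example drill in shift 3; press in shift 1; route in shift 2; cut in shift 4.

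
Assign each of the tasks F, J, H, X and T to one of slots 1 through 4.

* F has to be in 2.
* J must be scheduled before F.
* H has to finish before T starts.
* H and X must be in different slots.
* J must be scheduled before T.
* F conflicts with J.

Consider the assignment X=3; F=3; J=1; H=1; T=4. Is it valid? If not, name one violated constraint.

J must be scheduled before F — holds.
H has to finish before T starts — holds.
J must be scheduled before T — holds.
F conflicts with J — holds.
H and X must be in different slots — holds.
F has to be in 2 — violated.

No. F has to be in 2 is not satisfied.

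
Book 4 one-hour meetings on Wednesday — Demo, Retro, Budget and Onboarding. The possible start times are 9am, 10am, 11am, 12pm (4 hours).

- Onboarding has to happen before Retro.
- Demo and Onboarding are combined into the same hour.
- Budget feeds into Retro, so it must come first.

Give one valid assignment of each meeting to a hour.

Retro in 10am; Onboarding in 9am; Demo in 9am; Budget in 9am

Checking: Budget(9am) before Retro(10am); Onboarding(9am) before Retro(10am); Demo = Onboarding = 9am.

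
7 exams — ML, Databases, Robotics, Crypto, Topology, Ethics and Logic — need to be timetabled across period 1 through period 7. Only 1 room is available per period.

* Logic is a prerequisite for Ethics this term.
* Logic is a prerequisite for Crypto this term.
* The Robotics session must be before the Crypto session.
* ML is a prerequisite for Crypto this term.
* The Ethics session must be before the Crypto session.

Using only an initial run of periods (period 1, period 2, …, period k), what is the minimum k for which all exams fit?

The precedence chain requires at least 3 distinct periods.
With at most 1 per period and 7 exams, at least 7 periods are needed.
7 works (last occupied period: period 7): for example Topology=period 7, Robotics=period 4, Crypto=period 5, Databases=period 6, Ethics=period 2, Logic=period 1, ML=period 3.

7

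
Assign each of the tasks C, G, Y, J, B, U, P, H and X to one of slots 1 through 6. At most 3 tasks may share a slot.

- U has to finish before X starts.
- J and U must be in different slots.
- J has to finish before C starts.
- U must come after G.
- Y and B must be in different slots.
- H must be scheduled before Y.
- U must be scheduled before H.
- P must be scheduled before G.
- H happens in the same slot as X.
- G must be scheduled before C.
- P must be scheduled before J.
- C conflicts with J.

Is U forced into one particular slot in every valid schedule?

No

U can be 3 (e.g. J in 2, U in 3, H in 4, G in 2, Y in 5, X in 4, C in 3, P in 1, B in 1) or 4 (e.g. X -> 5; P -> 1; G -> 2; H -> 5; Y -> 6; U -> 4; B -> 1; J -> 2; C -> 3).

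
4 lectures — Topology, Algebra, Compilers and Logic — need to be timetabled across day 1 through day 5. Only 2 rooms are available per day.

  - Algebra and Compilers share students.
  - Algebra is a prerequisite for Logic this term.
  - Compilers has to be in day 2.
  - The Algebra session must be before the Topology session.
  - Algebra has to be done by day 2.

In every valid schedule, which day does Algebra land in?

Algebra's window is day 1–day 2.
Compilers is fixed at day 2, and Algebra can't share a day with Compilers.
So Algebra must be day 1.

day 1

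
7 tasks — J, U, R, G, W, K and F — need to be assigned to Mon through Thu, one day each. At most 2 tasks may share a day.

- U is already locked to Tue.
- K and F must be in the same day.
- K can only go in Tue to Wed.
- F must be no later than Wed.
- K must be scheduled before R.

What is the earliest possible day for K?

K is available from Tue; K's own window allows nothing later than Wed.
K at Wed is achievable: U=Tue, K=Wed, W=Tue, J=Mon, G=Mon, R=Thu, F=Wed.
Nothing earlier works — the capacity limit rule out every day before Wed.

Wed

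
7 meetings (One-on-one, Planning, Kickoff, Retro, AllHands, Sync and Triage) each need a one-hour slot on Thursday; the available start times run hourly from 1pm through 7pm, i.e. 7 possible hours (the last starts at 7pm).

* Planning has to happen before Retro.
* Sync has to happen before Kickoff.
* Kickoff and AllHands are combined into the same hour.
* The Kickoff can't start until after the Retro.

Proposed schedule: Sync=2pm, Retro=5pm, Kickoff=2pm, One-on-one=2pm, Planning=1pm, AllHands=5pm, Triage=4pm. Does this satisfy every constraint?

Kickoff and AllHands are combined into the same hour — violated.
The Kickoff can't start until after the Retro — violated.
Planning has to happen before Retro — holds.
Sync has to happen before Kickoff — violated.

Invalid. The Kickoff can't start until after the Retro.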